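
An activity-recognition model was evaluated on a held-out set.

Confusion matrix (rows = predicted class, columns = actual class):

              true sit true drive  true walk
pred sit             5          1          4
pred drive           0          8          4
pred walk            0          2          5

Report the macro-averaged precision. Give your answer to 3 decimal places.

Per-class precision (TP/(TP+FP)):
  sit: TP=5, FP=1+4=5 → 5/10 = 0.5000
  drive: TP=8, FP=0+4=4 → 8/12 = 0.6667
  walk: TP=5, FP=0+2=2 → 5/7 = 0.7143
Macro-precision = mean = (0.5000 + 0.6667 + 0.7143) / 3 = 0.627

0.627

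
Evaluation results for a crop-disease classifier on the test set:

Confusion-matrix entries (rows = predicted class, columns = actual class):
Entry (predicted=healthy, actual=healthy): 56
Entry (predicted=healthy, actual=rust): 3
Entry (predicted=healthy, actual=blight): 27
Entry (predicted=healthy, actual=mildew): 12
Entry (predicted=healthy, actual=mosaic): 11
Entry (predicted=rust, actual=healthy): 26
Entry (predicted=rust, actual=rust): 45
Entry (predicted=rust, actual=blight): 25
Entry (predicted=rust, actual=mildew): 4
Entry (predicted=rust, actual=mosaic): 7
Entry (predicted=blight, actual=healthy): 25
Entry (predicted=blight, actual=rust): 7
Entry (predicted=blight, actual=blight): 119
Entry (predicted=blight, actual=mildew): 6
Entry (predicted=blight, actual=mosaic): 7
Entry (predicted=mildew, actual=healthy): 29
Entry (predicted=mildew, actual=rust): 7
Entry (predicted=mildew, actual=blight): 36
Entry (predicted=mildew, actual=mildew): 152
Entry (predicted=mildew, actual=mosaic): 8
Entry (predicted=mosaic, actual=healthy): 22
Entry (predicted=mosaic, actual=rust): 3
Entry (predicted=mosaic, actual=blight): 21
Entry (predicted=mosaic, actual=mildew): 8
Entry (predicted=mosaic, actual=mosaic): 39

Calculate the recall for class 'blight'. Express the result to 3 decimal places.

recall = TP/(TP+FN).
blight: TP=119, FN=27+25+36+21=109 → 119/228 = 0.5219

0.522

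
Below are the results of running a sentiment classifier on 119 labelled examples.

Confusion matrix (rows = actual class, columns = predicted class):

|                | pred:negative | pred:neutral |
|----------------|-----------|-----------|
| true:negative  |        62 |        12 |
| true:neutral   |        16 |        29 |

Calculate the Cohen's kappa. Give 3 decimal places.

0.491

Observed agreement pₒ = trace/N = 91/119 = 0.7647
Expected agreement pₑ = Σ (rowᵢ·colᵢ)/N² = (74·78 + 45·41)/119² = 0.5379
κ = (pₒ − pₑ)/(1 − pₑ) = (0.7647 − 0.5379)/(1 − 0.5379) = 0.491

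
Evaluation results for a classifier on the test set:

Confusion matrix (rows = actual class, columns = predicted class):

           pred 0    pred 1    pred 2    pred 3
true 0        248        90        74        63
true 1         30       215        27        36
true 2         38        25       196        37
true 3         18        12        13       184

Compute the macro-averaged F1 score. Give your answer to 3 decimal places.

0.649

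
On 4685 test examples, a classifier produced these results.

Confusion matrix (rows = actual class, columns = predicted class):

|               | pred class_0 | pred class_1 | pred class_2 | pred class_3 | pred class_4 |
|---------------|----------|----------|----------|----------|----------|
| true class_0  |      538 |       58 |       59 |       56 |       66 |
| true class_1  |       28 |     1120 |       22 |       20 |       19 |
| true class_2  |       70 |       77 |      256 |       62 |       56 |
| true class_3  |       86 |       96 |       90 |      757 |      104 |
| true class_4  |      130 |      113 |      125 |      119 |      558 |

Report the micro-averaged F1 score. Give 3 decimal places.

Micro-averaging pools counts across classes: ΣTP=3229, ΣFP=1456, ΣFN=1456.
Micro-F1 score = 2·TP/(2·TP+FP+FN) on pooled counts = 0.689 (equals overall accuracy in single-label multiclass).

0.689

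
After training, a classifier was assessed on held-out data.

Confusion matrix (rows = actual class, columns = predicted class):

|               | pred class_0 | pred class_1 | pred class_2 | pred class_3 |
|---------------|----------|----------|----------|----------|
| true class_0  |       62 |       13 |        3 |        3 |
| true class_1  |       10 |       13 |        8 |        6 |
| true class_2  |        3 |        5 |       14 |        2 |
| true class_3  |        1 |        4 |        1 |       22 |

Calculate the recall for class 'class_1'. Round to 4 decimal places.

recall = TP/(TP+FN).
class_1: TP=13, FN=10+8+6=24 → 13/37 = 0.35135

0.3514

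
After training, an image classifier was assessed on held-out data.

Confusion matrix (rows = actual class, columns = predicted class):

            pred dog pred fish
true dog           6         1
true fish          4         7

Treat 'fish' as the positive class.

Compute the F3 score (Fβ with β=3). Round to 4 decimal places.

0.6542

Fβ = (1+β²)·TP / ((1+β²)·TP + β²·FN + FP), with β²=9
= 10·7 / (10·7 + 9·4 + 1) = 0.6542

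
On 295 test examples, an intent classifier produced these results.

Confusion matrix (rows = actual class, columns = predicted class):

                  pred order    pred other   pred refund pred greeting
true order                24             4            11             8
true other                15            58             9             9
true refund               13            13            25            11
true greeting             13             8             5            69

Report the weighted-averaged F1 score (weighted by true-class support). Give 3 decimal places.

Per-class F1 score (2·TP/(2·TP+FP+FN)):
  order: TP=24, FP=15+13+13=41, FN=4+11+8=23 → 48/112 = 0.4286
  other: TP=58, FP=4+13+8=25, FN=15+9+9=33 → 116/174 = 0.6667
  refund: TP=25, FP=11+9+5=25, FN=13+13+11=37 → 50/112 = 0.4464
  greeting: TP=69, FP=8+9+11=28, FN=13+8+5=26 → 138/192 = 0.7188
Weighted-F1 score = Σ (supportᵢ/N)·F1 scoreᵢ with N=295: (47/295)·0.4286 + (91/295)·0.6667 + (62/295)·0.4464 + (95/295)·0.7188 = 0.599

0.599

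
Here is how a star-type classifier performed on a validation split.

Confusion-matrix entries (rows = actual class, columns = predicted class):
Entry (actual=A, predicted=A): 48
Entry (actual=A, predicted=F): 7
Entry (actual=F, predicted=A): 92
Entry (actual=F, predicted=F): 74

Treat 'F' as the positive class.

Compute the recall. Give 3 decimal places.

0.446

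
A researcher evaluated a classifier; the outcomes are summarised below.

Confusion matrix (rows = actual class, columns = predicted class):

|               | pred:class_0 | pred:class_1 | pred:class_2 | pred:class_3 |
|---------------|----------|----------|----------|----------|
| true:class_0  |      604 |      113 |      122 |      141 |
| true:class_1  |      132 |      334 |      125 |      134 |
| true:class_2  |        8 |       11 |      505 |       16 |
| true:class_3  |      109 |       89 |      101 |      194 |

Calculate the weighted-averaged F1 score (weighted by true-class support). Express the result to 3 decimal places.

0.589

Per-class F1 score (2·TP/(2·TP+FP+FN)):
  class_0: TP=604, FP=132+8+109=249, FN=113+122+141=376 → 1208/1833 = 0.6590
  class_1: TP=334, FP=113+11+89=213, FN=132+125+134=391 → 668/1272 = 0.5252
  class_2: TP=505, FP=122+125+101=348, FN=8+11+16=35 → 1010/1393 = 0.7251
  class_3: TP=194, FP=141+134+16=291, FN=109+89+101=299 → 388/978 = 0.3967
Weighted-F1 score = Σ (supportᵢ/N)·F1 scoreᵢ with N=2738: (980/2738)·0.6590 + (725/2738)·0.5252 + (540/2738)·0.7251 + (493/2738)·0.3967 = 0.589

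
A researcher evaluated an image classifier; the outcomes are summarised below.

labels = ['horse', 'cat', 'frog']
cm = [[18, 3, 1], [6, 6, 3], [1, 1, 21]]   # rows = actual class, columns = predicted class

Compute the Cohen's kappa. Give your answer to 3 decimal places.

0.613

Observed agreement pₒ = trace/N = 45/60 = 0.7500
Expected agreement pₑ = Σ (rowᵢ·colᵢ)/N² = (22·25 + 15·10 + 23·25)/60² = 0.3542
κ = (pₒ − pₑ)/(1 − pₑ) = (0.7500 − 0.3542)/(1 − 0.3542) = 0.613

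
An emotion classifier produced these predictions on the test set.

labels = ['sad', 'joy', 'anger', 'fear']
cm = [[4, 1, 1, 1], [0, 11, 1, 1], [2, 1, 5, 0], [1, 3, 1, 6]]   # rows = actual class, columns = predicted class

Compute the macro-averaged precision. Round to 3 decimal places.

0.658

Per-class precision (TP/(TP+FP)):
  sad: TP=4, FP=0+2+1=3 → 4/7 = 0.5714
  joy: TP=11, FP=1+1+3=5 → 11/16 = 0.6875
  anger: TP=5, FP=1+1+1=3 → 5/8 = 0.6250
  fear: TP=6, FP=1+1+0=2 → 6/8 = 0.7500
Macro-precision = mean = (0.5714 + 0.6875 + 0.6250 + 0.7500) / 4 = 0.658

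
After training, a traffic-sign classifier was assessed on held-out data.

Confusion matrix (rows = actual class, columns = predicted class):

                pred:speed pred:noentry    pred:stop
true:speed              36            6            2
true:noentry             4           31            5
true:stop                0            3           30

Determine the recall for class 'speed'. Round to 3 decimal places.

0.818

recall = TP/(TP+FN).
speed: TP=36, FN=6+2=8 → 36/44 = 0.8182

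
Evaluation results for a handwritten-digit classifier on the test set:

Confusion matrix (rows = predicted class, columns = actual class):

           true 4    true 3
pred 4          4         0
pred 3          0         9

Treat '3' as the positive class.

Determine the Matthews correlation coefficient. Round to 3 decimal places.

MCC = (TP·TN − FP·FN) / √((TP+FP)(TP+FN)(TN+FP)(TN+FN))
Numerator = 9·4 − 0·0 = 36
Denominator = √(9·9·4·4) = √1296 = 36.0000
MCC = 36 / 36.0000 = 1.000

1.000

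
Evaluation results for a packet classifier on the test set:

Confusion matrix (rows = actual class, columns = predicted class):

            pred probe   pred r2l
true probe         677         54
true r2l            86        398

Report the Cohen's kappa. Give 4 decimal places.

0.7569

Observed agreement pₒ = trace/N = 1075/1215 = 0.88477
Expected agreement pₑ = Σ (rowᵢ·colᵢ)/N² = (731·763 + 484·452)/1215² = 0.52602
κ = (pₒ − pₑ)/(1 − pₑ) = (0.88477 − 0.52602)/(1 − 0.52602) = 0.7569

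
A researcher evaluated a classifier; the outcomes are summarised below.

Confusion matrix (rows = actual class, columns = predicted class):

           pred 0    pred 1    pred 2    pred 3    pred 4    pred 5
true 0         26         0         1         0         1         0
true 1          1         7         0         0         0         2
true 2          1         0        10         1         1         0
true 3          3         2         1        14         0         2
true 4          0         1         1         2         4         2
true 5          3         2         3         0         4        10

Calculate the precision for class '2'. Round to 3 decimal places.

Take TP from the diagonal, FP from the rest of the '2' prediction marginal, FN from the rest of the '2' actual marginal.
precision = TP/(TP+FP).
2: TP=10, FP=1+0+1+1+3=6 → 10/16 = 0.6250

0.625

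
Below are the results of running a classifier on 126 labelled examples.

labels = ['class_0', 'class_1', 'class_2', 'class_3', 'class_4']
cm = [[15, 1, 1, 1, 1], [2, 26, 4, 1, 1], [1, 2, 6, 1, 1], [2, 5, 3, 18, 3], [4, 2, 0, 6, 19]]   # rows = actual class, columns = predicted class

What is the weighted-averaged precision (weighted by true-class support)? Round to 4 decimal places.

0.6776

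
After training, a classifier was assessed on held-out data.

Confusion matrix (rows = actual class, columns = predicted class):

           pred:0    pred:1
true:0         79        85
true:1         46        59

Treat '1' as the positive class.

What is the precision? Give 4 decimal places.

Precision = TP/(TP+FP) = 59/(59+85) = 59/144 = 0.4097

0.4097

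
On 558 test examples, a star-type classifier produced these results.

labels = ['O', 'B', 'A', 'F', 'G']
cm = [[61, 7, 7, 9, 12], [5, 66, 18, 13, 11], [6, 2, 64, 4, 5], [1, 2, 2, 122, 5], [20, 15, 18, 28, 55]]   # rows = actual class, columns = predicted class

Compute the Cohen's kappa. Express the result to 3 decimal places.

0.573

Observed agreement pₒ = trace/N = 368/558 = 0.6595
Expected agreement pₑ = Σ (rowᵢ·colᵢ)/N² = (96·93 + 113·92 + 81·109 + 132·176 + 136·88)/558² = 0.2035
κ = (pₒ − pₑ)/(1 − pₑ) = (0.6595 − 0.2035)/(1 − 0.2035) = 0.573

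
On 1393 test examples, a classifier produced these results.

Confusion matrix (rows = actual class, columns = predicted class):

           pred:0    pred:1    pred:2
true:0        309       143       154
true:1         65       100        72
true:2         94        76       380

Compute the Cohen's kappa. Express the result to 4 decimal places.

0.3258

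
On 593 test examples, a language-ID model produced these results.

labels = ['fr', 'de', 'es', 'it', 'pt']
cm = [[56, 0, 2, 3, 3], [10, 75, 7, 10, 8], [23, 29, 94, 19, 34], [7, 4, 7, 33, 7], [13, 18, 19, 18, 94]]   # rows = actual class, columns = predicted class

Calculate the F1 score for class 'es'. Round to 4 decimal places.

0.5732

One-vs-rest for 'es': TP = diagonal; FP = other classes predicted 'es'; FN = 'es' predicted as other.
F1 score = 2·TP/(2·TP+FP+FN).
es: TP=94, FP=2+7+7+19=35, FN=23+29+19+34=105 → 188/328 = 0.57317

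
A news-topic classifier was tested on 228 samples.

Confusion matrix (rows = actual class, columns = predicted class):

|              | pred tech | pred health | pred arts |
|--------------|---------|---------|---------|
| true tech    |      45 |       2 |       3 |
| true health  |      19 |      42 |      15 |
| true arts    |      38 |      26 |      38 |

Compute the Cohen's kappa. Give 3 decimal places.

Observed agreement pₒ = trace/N = 125/228 = 0.5482
Expected agreement pₑ = Σ (rowᵢ·colᵢ)/N² = (50·102 + 76·70 + 102·56)/228² = 0.3103
κ = (pₒ − pₑ)/(1 − pₑ) = (0.5482 − 0.3103)/(1 − 0.3103) = 0.345

0.345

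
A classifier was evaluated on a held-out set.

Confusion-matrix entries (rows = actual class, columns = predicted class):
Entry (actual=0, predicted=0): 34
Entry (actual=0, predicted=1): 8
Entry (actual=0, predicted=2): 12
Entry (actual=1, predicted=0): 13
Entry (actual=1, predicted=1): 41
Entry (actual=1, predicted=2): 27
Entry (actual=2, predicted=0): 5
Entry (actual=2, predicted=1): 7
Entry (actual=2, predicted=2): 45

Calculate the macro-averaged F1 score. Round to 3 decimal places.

Per-class F1 score (2·TP/(2·TP+FP+FN)):
  0: TP=34, FP=13+5=18, FN=8+12=20 → 68/106 = 0.6415
  1: TP=41, FP=8+7=15, FN=13+27=40 → 82/137 = 0.5985
  2: TP=45, FP=12+27=39, FN=5+7=12 → 90/141 = 0.6383
Macro-F1 score = mean = (0.6415 + 0.5985 + 0.6383) / 3 = 0.626

0.626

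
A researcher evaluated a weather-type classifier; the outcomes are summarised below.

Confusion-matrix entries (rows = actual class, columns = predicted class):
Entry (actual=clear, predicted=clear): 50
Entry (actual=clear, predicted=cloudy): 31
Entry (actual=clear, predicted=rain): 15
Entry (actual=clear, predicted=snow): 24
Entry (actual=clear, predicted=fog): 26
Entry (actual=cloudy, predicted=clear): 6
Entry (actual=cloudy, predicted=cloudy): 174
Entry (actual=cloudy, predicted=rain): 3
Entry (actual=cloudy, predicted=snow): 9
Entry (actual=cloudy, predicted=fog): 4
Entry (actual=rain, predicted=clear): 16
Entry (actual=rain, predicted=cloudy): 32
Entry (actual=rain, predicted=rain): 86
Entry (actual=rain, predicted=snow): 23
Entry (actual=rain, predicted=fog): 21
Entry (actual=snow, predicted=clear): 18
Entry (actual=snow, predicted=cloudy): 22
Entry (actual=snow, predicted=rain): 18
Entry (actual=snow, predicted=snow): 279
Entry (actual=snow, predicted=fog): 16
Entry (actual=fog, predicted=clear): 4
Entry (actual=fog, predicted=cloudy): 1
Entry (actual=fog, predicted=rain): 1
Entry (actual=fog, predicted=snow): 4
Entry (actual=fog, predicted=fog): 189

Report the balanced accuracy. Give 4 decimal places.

0.6907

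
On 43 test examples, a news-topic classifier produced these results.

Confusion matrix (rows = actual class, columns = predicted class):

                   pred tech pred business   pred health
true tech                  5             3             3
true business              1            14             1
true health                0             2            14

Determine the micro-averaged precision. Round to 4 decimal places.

0.7674

Micro-averaging pools counts across classes: ΣTP=33, ΣFP=10, ΣFN=10.
Micro-precision = TP/(TP+FP) on pooled counts = 0.7674 (equals overall accuracy in single-label multiclass).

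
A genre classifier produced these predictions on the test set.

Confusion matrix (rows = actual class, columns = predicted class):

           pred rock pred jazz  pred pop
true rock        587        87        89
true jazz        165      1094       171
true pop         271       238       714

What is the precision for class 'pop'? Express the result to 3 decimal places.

0.733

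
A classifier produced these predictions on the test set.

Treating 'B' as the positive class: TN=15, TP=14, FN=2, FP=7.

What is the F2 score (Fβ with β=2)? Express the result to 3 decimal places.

Fβ = (1+β²)·TP / ((1+β²)·TP + β²·FN + FP), with β²=4
= 5·14 / (5·14 + 4·2 + 7) = 0.824

0.824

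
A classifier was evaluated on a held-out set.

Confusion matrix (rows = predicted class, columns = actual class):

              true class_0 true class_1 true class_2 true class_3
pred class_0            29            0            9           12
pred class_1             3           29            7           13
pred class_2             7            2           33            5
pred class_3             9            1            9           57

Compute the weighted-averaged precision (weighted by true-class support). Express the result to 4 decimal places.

0.6740

Per-class precision (TP/(TP+FP)):
  class_0: TP=29, FP=0+9+12=21 → 29/50 = 0.58000
  class_1: TP=29, FP=3+7+13=23 → 29/52 = 0.55769
  class_2: TP=33, FP=7+2+5=14 → 33/47 = 0.70213
  class_3: TP=57, FP=9+1+9=19 → 57/76 = 0.75000
Weighted-precision = Σ (supportᵢ/N)·precisionᵢ with N=225: (48/225)·0.58000 + (32/225)·0.55769 + (58/225)·0.70213 + (87/225)·0.75000 = 0.6740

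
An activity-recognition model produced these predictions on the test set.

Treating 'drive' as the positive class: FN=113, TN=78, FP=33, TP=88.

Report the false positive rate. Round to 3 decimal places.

0.297

FPR = FP/(FP+TN) = 33/(33+78) = 0.297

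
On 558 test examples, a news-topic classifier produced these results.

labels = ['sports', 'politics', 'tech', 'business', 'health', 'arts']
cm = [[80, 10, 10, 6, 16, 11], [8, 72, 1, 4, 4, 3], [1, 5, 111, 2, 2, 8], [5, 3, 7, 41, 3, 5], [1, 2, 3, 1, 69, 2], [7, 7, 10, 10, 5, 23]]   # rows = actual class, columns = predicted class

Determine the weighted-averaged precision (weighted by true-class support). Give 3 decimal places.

0.708

Per-class precision (TP/(TP+FP)):
  sports: TP=80, FP=8+1+5+1+7=22 → 80/102 = 0.7843
  politics: TP=72, FP=10+5+3+2+7=27 → 72/99 = 0.7273
  tech: TP=111, FP=10+1+7+3+10=31 → 111/142 = 0.7817
  business: TP=41, FP=6+4+2+1+10=23 → 41/64 = 0.6406
  health: TP=69, FP=16+4+2+3+5=30 → 69/99 = 0.6970
  arts: TP=23, FP=11+3+8+5+2=29 → 23/52 = 0.4423
Weighted-precision = Σ (supportᵢ/N)·precisionᵢ with N=558: (133/558)·0.7843 + (92/558)·0.7273 + (129/558)·0.7817 + (64/558)·0.6406 + (78/558)·0.6970 + (62/558)·0.4423 = 0.708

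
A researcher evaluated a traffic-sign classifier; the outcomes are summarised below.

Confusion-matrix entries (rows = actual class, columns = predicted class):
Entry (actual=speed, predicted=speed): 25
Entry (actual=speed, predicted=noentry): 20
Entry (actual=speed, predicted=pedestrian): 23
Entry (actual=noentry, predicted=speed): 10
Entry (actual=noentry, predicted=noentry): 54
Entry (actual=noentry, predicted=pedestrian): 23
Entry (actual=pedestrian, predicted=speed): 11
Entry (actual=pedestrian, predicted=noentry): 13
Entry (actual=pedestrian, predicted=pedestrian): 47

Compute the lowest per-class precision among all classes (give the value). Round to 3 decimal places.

0.505

Per-class precision (TP/(TP+FP)):
  speed: TP=25, FP=10+11=21 → 25/46 = 0.5435
  noentry: TP=54, FP=20+13=33 → 54/87 = 0.6207
  pedestrian: TP=47, FP=23+23=46 → 47/93 = 0.5054
Lowest is class 'pedestrian' with precision = 0.505.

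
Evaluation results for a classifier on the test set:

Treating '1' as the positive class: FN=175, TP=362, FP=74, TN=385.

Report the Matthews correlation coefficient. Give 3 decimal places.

0.515

MCC = (TP·TN − FP·FN) / √((TP+FP)(TP+FN)(TN+FP)(TN+FN))
Numerator = 362·385 − 74·175 = 126420
Denominator = √(436·537·459·560) = √60181289280 = 245318.7504
MCC = 126420 / 245318.7504 = 0.515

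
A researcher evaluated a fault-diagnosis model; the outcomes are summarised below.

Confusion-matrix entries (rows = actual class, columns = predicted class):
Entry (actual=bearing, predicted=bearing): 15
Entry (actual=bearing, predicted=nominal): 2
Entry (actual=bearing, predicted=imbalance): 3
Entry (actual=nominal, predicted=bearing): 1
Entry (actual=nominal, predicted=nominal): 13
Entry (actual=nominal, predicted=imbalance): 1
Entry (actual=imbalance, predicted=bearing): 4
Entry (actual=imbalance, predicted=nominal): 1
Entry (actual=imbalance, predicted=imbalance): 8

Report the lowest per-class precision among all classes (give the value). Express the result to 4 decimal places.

Per-class precision (TP/(TP+FP)):
  bearing: TP=15, FP=1+4=5 → 15/20 = 0.75000
  nominal: TP=13, FP=2+1=3 → 13/16 = 0.81250
  imbalance: TP=8, FP=3+1=4 → 8/12 = 0.66667
Lowest is class 'imbalance' with precision = 0.6667.

0.6667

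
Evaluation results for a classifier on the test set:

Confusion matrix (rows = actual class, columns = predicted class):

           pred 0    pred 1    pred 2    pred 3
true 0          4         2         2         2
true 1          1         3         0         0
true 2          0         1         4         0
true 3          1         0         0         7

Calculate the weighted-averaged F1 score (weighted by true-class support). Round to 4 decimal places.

Per-class F1 score (2·TP/(2·TP+FP+FN)):
  0: TP=4, FP=1+0+1=2, FN=2+2+2=6 → 8/16 = 0.50000
  1: TP=3, FP=2+1+0=3, FN=1+0+0=1 → 6/10 = 0.60000
  2: TP=4, FP=2+0+0=2, FN=0+1+0=1 → 8/11 = 0.72727
  3: TP=7, FP=2+0+0=2, FN=1+0+0=1 → 14/17 = 0.82353
Weighted-F1 score = Σ (supportᵢ/N)·F1 scoreᵢ with N=27: (10/27)·0.50000 + (4/27)·0.60000 + (5/27)·0.72727 + (8/27)·0.82353 = 0.6528

0.6528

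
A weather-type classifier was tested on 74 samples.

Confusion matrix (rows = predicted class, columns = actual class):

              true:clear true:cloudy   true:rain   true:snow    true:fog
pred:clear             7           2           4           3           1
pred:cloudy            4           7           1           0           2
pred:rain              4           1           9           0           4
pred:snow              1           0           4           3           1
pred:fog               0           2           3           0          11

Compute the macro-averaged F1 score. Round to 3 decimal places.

Per-class F1 score (2·TP/(2·TP+FP+FN)):
  clear: TP=7, FP=2+4+3+1=10, FN=4+4+1+0=9 → 14/33 = 0.4242
  cloudy: TP=7, FP=4+1+0+2=7, FN=2+1+0+2=5 → 14/26 = 0.5385
  rain: TP=9, FP=4+1+0+4=9, FN=4+1+4+3=12 → 18/39 = 0.4615
  snow: TP=3, FP=1+0+4+1=6, FN=3+0+0+0=3 → 6/15 = 0.4000
  fog: TP=11, FP=0+2+3+0=5, FN=1+2+4+1=8 → 22/35 = 0.6286
Macro-F1 score = mean = (0.4242 + 0.5385 + 0.4615 + 0.4000 + 0.6286) / 5 = 0.491

0.491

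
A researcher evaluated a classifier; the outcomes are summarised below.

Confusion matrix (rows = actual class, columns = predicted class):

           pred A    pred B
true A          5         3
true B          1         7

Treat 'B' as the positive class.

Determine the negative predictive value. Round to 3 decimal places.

NPV = TN/(TN+FN) = 5/(5+1) = 0.833

0.833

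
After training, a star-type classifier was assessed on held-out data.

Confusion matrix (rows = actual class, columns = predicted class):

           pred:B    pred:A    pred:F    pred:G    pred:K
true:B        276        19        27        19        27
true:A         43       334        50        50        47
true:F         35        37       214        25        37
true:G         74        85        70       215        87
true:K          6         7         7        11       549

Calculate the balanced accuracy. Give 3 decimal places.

0.671

Balanced accuracy = mean of per-class recall.
  B: recall = 276/368 = 0.7500
  A: recall = 334/524 = 0.6374
  F: recall = 214/348 = 0.6149
  G: recall = 215/531 = 0.4049
  K: recall = 549/580 = 0.9466
Mean = (0.7500 + 0.6374 + 0.6149 + 0.4049 + 0.9466) / 5 = 0.671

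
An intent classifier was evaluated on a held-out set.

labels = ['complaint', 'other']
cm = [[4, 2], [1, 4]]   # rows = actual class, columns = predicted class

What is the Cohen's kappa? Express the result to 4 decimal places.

Observed agreement pₒ = trace/N = 8/11 = 0.72727
Expected agreement pₑ = Σ (rowᵢ·colᵢ)/N² = (6·5 + 5·6)/11² = 0.49587
κ = (pₒ − pₑ)/(1 − pₑ) = (0.72727 − 0.49587)/(1 − 0.49587) = 0.4590

0.4590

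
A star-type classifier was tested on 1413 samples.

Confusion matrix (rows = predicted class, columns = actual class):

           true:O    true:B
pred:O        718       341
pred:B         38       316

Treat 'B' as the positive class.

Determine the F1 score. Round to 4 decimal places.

0.6251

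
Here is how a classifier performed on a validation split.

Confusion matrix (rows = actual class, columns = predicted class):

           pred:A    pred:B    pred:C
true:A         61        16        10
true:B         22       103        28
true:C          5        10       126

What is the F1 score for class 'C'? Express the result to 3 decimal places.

0.826

Take TP from the diagonal, FP from the rest of the 'C' prediction marginal, FN from the rest of the 'C' actual marginal.
F1 score = 2·TP/(2·TP+FP+FN).
C: TP=126, FP=10+28=38, FN=5+10=15 → 252/305 = 0.8262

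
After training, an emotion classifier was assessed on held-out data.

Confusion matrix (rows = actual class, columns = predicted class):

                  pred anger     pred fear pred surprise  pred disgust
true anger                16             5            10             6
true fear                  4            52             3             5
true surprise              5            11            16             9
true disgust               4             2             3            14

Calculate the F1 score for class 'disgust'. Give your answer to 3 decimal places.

Treat 'disgust' as positive and all other classes as negative.
F1 score = 2·TP/(2·TP+FP+FN).
disgust: TP=14, FP=6+5+9=20, FN=4+2+3=9 → 28/57 = 0.4912

0.491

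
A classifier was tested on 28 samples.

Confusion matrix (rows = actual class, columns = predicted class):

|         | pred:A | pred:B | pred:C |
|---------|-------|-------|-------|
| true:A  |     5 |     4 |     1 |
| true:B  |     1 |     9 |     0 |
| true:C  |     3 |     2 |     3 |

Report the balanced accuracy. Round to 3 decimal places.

Balanced accuracy = mean of per-class recall.
  A: recall = 5/10 = 0.5000
  B: recall = 9/10 = 0.9000
  C: recall = 3/8 = 0.3750
Mean = (0.5000 + 0.9000 + 0.3750) / 3 = 0.592

0.592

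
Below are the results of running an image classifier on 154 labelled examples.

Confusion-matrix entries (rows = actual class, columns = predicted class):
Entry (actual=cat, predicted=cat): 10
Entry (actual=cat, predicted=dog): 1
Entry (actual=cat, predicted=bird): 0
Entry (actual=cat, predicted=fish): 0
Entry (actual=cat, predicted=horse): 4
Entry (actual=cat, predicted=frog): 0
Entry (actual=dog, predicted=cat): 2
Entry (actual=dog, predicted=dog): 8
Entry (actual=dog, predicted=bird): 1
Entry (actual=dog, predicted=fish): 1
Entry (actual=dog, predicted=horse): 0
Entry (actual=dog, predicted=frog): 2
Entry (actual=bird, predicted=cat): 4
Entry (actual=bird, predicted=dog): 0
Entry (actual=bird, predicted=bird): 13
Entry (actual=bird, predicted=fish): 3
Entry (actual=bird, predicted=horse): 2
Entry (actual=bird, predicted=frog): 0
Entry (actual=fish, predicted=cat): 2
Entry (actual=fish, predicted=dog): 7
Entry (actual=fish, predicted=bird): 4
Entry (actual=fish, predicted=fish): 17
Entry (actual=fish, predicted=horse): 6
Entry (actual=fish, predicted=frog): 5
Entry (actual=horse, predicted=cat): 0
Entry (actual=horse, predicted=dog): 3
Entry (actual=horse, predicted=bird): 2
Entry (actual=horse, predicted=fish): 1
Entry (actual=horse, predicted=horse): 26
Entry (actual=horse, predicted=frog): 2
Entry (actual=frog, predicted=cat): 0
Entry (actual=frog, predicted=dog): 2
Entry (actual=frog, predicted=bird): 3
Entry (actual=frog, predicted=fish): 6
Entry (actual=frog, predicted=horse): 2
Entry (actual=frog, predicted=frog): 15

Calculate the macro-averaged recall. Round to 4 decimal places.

0.5907

Per-class recall (TP/(TP+FN)):
  cat: TP=10, FN=1+0+0+4+0=5 → 10/15 = 0.66667
  dog: TP=8, FN=2+1+1+0+2=6 → 8/14 = 0.57143
  bird: TP=13, FN=4+0+3+2+0=9 → 13/22 = 0.59091
  fish: TP=17, FN=2+7+4+6+5=24 → 17/41 = 0.41463
  horse: TP=26, FN=0+3+2+1+2=8 → 26/34 = 0.76471
  frog: TP=15, FN=0+2+3+6+2=13 → 15/28 = 0.53571
Macro-recall = mean = (0.66667 + 0.57143 + 0.59091 + 0.41463 + 0.76471 + 0.53571) / 6 = 0.5907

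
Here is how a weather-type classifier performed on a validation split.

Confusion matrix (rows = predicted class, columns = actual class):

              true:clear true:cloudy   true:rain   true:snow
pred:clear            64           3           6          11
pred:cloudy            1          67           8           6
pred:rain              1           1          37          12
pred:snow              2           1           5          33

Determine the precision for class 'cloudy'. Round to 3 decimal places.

0.817

Take TP from the diagonal, FP from the rest of the 'cloudy' prediction marginal, FN from the rest of the 'cloudy' actual marginal.
precision = TP/(TP+FP).
cloudy: TP=67, FP=1+8+6=15 → 67/82 = 0.8171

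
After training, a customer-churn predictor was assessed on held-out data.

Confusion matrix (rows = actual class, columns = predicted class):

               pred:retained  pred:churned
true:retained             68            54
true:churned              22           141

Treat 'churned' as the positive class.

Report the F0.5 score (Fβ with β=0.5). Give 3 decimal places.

0.748

Fβ = (1+β²)·TP / ((1+β²)·TP + β²·FN + FP), with β²=1/4
= 1.25·141 / (1.25·141 + 0.25·22 + 54) = 0.748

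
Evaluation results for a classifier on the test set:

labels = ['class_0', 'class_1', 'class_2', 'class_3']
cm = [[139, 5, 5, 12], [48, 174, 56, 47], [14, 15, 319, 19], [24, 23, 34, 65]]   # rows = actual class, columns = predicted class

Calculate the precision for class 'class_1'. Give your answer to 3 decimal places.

precision = TP/(TP+FP).
class_1: TP=174, FP=5+15+23=43 → 174/217 = 0.8018

0.802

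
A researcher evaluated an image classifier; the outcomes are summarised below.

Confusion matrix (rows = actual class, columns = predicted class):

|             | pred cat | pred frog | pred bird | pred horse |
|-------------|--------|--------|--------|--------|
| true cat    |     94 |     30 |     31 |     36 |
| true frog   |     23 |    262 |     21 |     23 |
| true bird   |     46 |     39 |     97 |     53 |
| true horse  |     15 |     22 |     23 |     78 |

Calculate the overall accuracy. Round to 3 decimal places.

0.595

Accuracy = trace / total = (94+262+97+78=531) / 893 = 531/893 = 0.595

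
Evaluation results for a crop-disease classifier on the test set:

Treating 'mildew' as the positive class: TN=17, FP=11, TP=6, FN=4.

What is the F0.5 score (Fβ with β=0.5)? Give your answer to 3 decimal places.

0.385

Fβ = (1+β²)·TP / ((1+β²)·TP + β²·FN + FP), with β²=1/4
= 1.25·6 / (1.25·6 + 0.25·4 + 11) = 0.385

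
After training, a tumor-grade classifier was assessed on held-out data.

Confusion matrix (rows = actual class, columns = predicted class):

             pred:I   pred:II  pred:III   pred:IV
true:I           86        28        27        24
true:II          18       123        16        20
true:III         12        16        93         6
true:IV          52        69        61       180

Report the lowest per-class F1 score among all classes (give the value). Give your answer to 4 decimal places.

Per-class F1 score (2·TP/(2·TP+FP+FN)):
  I: TP=86, FP=18+12+52=82, FN=28+27+24=79 → 172/333 = 0.51652
  II: TP=123, FP=28+16+69=113, FN=18+16+20=54 → 246/413 = 0.59564
  III: TP=93, FP=27+16+61=104, FN=12+16+6=34 → 186/324 = 0.57407
  IV: TP=180, FP=24+20+6=50, FN=52+69+61=182 → 360/592 = 0.60811
Lowest is class 'I' with F1 score = 0.5165.

0.5165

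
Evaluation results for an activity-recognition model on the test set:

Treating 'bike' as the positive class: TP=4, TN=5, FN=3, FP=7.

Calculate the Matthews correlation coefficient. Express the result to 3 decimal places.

-0.012

MCC = (TP·TN − FP·FN) / √((TP+FP)(TP+FN)(TN+FP)(TN+FN))
Numerator = 4·5 − 7·3 = -1
Denominator = √(11·7·12·8) = √7392 = 85.9767
MCC = -1 / 85.9767 = -0.012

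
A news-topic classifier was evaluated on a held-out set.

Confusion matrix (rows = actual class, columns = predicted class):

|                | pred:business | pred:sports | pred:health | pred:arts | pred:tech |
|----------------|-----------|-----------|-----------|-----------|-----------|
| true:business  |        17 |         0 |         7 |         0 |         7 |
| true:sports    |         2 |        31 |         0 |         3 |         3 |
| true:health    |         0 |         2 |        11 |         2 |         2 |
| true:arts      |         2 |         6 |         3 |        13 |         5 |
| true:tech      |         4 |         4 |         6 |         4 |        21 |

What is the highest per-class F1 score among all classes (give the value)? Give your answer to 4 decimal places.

0.7561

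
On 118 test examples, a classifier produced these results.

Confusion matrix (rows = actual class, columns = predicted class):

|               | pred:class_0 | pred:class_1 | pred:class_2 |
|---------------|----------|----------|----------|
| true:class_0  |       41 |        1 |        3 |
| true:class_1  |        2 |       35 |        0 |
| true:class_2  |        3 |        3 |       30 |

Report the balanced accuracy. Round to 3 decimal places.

Balanced accuracy = mean of per-class recall.
  class_0: recall = 41/45 = 0.9111
  class_1: recall = 35/37 = 0.9459
  class_2: recall = 30/36 = 0.8333
Mean = (0.9111 + 0.9459 + 0.8333) / 3 = 0.897

0.897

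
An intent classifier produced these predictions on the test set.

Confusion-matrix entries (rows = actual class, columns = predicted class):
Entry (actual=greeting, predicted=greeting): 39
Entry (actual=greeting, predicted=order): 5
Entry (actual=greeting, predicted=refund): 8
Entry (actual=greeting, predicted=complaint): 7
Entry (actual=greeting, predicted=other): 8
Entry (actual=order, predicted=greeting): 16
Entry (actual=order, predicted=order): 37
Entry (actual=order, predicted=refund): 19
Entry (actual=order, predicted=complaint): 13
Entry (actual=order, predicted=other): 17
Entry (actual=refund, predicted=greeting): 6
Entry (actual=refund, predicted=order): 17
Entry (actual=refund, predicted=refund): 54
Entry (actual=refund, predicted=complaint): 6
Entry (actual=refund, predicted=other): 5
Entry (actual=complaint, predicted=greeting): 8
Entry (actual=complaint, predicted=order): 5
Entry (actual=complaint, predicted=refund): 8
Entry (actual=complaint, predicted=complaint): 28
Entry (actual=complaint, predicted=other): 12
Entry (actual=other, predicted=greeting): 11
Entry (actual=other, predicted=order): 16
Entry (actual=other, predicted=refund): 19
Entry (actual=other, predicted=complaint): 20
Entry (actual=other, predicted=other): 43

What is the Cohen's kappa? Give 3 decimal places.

0.337

Observed agreement pₒ = trace/N = 201/427 = 0.4707
Expected agreement pₑ = Σ (rowᵢ·colᵢ)/N² = (67·80 + 102·80 + 88·108 + 61·74 + 109·85)/427² = 0.2018
κ = (pₒ − pₑ)/(1 − pₑ) = (0.4707 − 0.2018)/(1 − 0.2018) = 0.337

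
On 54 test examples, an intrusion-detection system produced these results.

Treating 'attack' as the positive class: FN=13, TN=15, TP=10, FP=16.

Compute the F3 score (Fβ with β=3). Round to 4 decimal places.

0.4292

Fβ = (1+β²)·TP / ((1+β²)·TP + β²·FN + FP), with β²=9
= 10·10 / (10·10 + 9·13 + 16) = 0.4292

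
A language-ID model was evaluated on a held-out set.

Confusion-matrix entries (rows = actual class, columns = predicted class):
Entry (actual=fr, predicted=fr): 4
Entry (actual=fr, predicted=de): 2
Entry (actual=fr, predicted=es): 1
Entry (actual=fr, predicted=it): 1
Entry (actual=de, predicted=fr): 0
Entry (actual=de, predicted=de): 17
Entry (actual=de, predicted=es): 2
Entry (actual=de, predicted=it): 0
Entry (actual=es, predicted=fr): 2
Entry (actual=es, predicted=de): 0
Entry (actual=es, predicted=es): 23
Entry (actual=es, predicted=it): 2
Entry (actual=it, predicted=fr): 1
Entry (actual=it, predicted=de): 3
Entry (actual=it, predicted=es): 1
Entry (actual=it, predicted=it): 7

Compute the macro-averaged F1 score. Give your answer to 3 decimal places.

0.713

Per-class F1 score (2·TP/(2·TP+FP+FN)):
  fr: TP=4, FP=0+2+1=3, FN=2+1+1=4 → 8/15 = 0.5333
  de: TP=17, FP=2+0+3=5, FN=0+2+0=2 → 34/41 = 0.8293
  es: TP=23, FP=1+2+1=4, FN=2+0+2=4 → 46/54 = 0.8519
  it: TP=7, FP=1+0+2=3, FN=1+3+1=5 → 14/22 = 0.6364
Macro-F1 score = mean = (0.5333 + 0.8293 + 0.8519 + 0.6364) / 4 = 0.713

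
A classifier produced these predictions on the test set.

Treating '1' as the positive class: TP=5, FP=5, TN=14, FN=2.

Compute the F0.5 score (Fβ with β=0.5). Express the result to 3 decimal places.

0.532

Fβ = (1+β²)·TP / ((1+β²)·TP + β²·FN + FP), with β²=1/4
= 1.25·5 / (1.25·5 + 0.25·2 + 5) = 0.532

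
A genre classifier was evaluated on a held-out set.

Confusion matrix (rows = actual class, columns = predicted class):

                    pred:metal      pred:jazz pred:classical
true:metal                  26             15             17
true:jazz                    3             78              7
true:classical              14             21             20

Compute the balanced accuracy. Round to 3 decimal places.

Balanced accuracy = mean of per-class recall.
  metal: recall = 26/58 = 0.4483
  jazz: recall = 78/88 = 0.8864
  classical: recall = 20/55 = 0.3636
Mean = (0.4483 + 0.8864 + 0.3636) / 3 = 0.566

0.566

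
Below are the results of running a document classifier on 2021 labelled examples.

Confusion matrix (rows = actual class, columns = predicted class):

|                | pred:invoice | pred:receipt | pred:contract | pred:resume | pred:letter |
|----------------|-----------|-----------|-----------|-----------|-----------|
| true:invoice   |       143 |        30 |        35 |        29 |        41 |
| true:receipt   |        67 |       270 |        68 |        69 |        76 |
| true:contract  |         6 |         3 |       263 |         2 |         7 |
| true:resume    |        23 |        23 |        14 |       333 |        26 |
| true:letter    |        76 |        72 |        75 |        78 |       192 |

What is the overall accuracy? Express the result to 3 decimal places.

0.594

Accuracy = trace / total = (143+270+263+333+192=1201) / 2021 = 1201/2021 = 0.594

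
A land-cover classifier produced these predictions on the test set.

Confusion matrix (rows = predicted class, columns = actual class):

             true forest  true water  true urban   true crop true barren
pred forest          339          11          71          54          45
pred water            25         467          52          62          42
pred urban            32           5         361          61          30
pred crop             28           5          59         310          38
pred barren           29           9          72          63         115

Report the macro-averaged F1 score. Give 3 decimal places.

0.641

Per-class F1 score (2·TP/(2·TP+FP+FN)):
  forest: TP=339, FP=11+71+54+45=181, FN=25+32+28+29=114 → 678/973 = 0.6968
  water: TP=467, FP=25+52+62+42=181, FN=11+5+5+9=30 → 934/1145 = 0.8157
  urban: TP=361, FP=32+5+61+30=128, FN=71+52+59+72=254 → 722/1104 = 0.6540
  crop: TP=310, FP=28+5+59+38=130, FN=54+62+61+63=240 → 620/990 = 0.6263
  barren: TP=115, FP=29+9+72+63=173, FN=45+42+30+38=155 → 230/558 = 0.4122
Macro-F1 score = mean = (0.6968 + 0.8157 + 0.6540 + 0.6263 + 0.4122) / 5 = 0.641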